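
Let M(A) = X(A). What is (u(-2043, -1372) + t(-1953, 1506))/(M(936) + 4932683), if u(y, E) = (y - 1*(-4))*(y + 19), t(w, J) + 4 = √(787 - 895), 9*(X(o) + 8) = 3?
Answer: 104922/125407 + 9*I*√3/7399013 ≈ 0.83665 + 2.1068e-6*I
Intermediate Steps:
X(o) = -23/3 (X(o) = -8 + (⅑)*3 = -8 + ⅓ = -23/3)
t(w, J) = -4 + 6*I*√3 (t(w, J) = -4 + √(787 - 895) = -4 + √(-108) = -4 + 6*I*√3)
M(A) = -23/3
u(y, E) = (4 + y)*(19 + y) (u(y, E) = (y + 4)*(19 + y) = (4 + y)*(19 + y))
(u(-2043, -1372) + t(-1953, 1506))/(M(936) + 4932683) = ((76 + (-2043)² + 23*(-2043)) + (-4 + 6*I*√3))/(-23/3 + 4932683) = ((76 + 4173849 - 46989) + (-4 + 6*I*√3))/(14798026/3) = (4126936 + (-4 + 6*I*√3))*(3/14798026) = (4126932 + 6*I*√3)*(3/14798026) = 104922/125407 + 9*I*√3/7399013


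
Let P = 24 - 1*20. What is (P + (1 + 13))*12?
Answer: 216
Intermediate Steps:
P = 4 (P = 24 - 20 = 4)
(P + (1 + 13))*12 = (4 + (1 + 13))*12 = (4 + 14)*12 = 18*12 = 216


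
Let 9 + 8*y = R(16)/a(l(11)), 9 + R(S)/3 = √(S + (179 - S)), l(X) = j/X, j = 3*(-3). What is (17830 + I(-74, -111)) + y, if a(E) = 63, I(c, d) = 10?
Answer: 499487/28 + √179/168 ≈ 17839.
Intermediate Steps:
j = -9
l(X) = -9/X
R(S) = -27 + 3*√179 (R(S) = -27 + 3*√(S + (179 - S)) = -27 + 3*√179)
y = -33/28 + √179/168 (y = -9/8 + ((-27 + 3*√179)/63)/8 = -9/8 + ((-27 + 3*√179)*(1/63))/8 = -9/8 + (-3/7 + √179/21)/8 = -9/8 + (-3/56 + √179/168) = -33/28 + √179/168 ≈ -1.0989)
(17830 + I(-74, -111)) + y = (17830 + 10) + (-33/28 + √179/168) = 17840 + (-33/28 + √179/168) = 499487/28 + √179/168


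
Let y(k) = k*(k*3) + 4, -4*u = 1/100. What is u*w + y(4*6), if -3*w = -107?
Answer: 2078293/1200 ≈ 1731.9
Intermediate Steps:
w = 107/3 (w = -1/3*(-107) = 107/3 ≈ 35.667)
u = -1/400 (u = -1/4/100 = -1/4*1/100 = -1/400 ≈ -0.0025000)
y(k) = 4 + 3*k**2 (y(k) = k*(3*k) + 4 = 3*k**2 + 4 = 4 + 3*k**2)
u*w + y(4*6) = -1/400*107/3 + (4 + 3*(4*6)**2) = -107/1200 + (4 + 3*24**2) = -107/1200 + (4 + 3*576) = -107/1200 + (4 + 1728) = -107/1200 + 1732 = 2078293/1200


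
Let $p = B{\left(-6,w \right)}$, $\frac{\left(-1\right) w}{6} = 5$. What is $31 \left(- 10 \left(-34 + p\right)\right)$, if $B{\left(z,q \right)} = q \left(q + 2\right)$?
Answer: $-249860$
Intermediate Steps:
$w = -30$ ($w = \left(-6\right) 5 = -30$)
$B{\left(z,q \right)} = q \left(2 + q\right)$
$p = 840$ ($p = - 30 \left(2 - 30\right) = \left(-30\right) \left(-28\right) = 840$)
$31 \left(- 10 \left(-34 + p\right)\right) = 31 \left(- 10 \left(-34 + 840\right)\right) = 31 \left(\left(-10\right) 806\right) = 31 \left(-8060\right) = -249860$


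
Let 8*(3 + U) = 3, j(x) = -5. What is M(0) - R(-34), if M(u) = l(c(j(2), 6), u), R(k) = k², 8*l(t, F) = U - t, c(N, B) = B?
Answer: -74053/64 ≈ -1157.1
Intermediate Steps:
U = -21/8 (U = -3 + (⅛)*3 = -3 + 3/8 = -21/8 ≈ -2.6250)
l(t, F) = -21/64 - t/8 (l(t, F) = (-21/8 - t)/8 = -21/64 - t/8)
M(u) = -69/64 (M(u) = -21/64 - ⅛*6 = -21/64 - ¾ = -69/64)
M(0) - R(-34) = -69/64 - 1*(-34)² = -69/64 - 1*1156 = -69/64 - 1156 = -74053/64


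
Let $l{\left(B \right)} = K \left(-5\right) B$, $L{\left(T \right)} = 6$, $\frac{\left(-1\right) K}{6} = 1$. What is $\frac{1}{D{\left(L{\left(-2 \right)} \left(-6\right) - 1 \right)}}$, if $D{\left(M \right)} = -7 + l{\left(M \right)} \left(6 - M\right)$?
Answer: $- \frac{1}{47737} \approx -2.0948 \cdot 10^{-5}$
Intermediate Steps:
$K = -6$ ($K = \left(-6\right) 1 = -6$)
$l{\left(B \right)} = 30 B$ ($l{\left(B \right)} = \left(-6\right) \left(-5\right) B = 30 B$)
$D{\left(M \right)} = -7 + 30 M \left(6 - M\right)$
$\frac{1}{D{\left(L{\left(-2 \right)} \left(-6\right) - 1 \right)}} = \frac{1}{-7 - 30 \left(6 \left(-6\right) - 1\right)^{2} + 180 \left(6 \left(-6\right) - 1\right)} = \frac{1}{-7 - 30 \left(-36 - 1\right)^{2} + 180 \left(-36 - 1\right)} = \frac{1}{-7 - 30 \left(-37\right)^{2} + 180 \left(-37\right)} = \frac{1}{-7 - 41070 - 6660} = \frac{1}{-47737} = - \frac{1}{47737}$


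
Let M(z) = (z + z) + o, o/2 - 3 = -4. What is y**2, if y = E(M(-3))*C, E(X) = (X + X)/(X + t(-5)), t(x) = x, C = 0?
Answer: 0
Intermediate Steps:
o = -2 (o = 6 + 2*(-4) = 6 - 8 = -2)
M(z) = -2 + 2*z (M(z) = (z + z) - 2 = 2*z - 2 = -2 + 2*z)
E(X) = 2*X/(-5 + X) (E(X) = (X + X)/(X - 5) = (2*X)/(-5 + X) = 2*X/(-5 + X))
y = 0 (y = (2*(-2 + 2*(-3))/(-5 + (-2 + 2*(-3))))*0 = (2*(-2 - 6)/(-5 + (-2 - 6)))*0 = (2*(-8)/(-5 - 8))*0 = (2*(-8)/(-13))*0 = (2*(-8)*(-1/13))*0 = (16/13)*0 = 0)
y**2 = 0**2 = 0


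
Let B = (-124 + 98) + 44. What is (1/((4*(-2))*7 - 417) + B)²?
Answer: 72471169/223729 ≈ 323.92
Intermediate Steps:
B = 18 (B = -26 + 44 = 18)
(1/((4*(-2))*7 - 417) + B)² = (1/((4*(-2))*7 - 417) + 18)² = (1/(-8*7 - 417) + 18)² = (1/(-56 - 417) + 18)² = (1/(-473) + 18)² = (-1/473 + 18)² = (8513/473)² = 72471169/223729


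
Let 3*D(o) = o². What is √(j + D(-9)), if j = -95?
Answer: 2*I*√17 ≈ 8.2462*I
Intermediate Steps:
D(o) = o²/3
√(j + D(-9)) = √(-95 + (⅓)*(-9)²) = √(-95 + (⅓)*81) = √(-95 + 27) = √(-68) = 2*I*√17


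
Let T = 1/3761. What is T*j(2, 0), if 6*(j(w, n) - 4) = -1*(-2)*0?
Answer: 4/3761 ≈ 0.0010635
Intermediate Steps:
j(w, n) = 4 (j(w, n) = 4 + (-1*(-2)*0)/6 = 4 + (2*0)/6 = 4 + (1/6)*0 = 4 + 0 = 4)
T = 1/3761 ≈ 0.00026589
T*j(2, 0) = (1/3761)*4 = 4/3761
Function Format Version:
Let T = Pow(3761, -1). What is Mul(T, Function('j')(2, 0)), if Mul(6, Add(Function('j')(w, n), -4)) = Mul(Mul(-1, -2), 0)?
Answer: Rational(4, 3761) ≈ 0.0010635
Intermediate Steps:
Function('j')(w, n) = 4 (Function('j')(w, n) = Add(4, Mul(Rational(1, 6), Mul(Mul(-1, -2), 0))) = Add(4, Mul(Rational(1, 6), Mul(2, 0))) = Add(4, Mul(Rational(1, 6), 0)) = Add(4, 0) = 4)
T = Rational(1, 3761) ≈ 0.00026589
Mul(T, Function('j')(2, 0)) = Mul(Rational(1, 3761), 4) = Rational(4, 3761)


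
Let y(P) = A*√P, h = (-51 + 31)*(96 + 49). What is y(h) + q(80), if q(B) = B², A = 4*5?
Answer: 6400 + 200*I*√29 ≈ 6400.0 + 1077.0*I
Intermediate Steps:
A = 20
h = -2900 (h = -20*145 = -2900)
y(P) = 20*√P
y(h) + q(80) = 20*√(-2900) + 80² = 20*(10*I*√29) + 6400 = 200*I*√29 + 6400 = 6400 + 200*I*√29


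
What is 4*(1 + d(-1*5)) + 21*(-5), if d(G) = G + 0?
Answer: -121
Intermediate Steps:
d(G) = G
4*(1 + d(-1*5)) + 21*(-5) = 4*(1 - 1*5) + 21*(-5) = 4*(1 - 5) - 105 = 4*(-4) - 105 = -16 - 105 = -121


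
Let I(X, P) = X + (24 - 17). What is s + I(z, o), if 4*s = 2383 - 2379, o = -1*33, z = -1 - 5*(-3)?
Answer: 22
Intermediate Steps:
z = 14 (z = -1 + 15 = 14)
o = -33
I(X, P) = 7 + X (I(X, P) = X + 7 = 7 + X)
s = 1 (s = (2383 - 2379)/4 = (¼)*4 = 1)
s + I(z, o) = 1 + (7 + 14) = 1 + 21 = 22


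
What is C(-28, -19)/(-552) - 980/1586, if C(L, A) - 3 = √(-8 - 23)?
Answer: -90953/145912 - I*√31/552 ≈ -0.62334 - 0.010087*I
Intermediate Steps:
C(L, A) = 3 + I*√31 (C(L, A) = 3 + √(-8 - 23) = 3 + √(-31) = 3 + I*√31)
C(-28, -19)/(-552) - 980/1586 = (3 + I*√31)/(-552) - 980/1586 = (3 + I*√31)*(-1/552) - 980*1/1586 = (-1/184 - I*√31/552) - 490/793 = -90953/145912 - I*√31/552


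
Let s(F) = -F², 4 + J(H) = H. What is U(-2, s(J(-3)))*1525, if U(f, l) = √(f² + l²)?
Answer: 1525*√2405 ≈ 74787.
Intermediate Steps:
J(H) = -4 + H
U(-2, s(J(-3)))*1525 = √((-2)² + (-(-4 - 3)²)²)*1525 = √(4 + (-1*(-7)²)²)*1525 = √(4 + (-1*49)²)*1525 = √(4 + (-49)²)*1525 = √(4 + 2401)*1525 = √2405*1525 = 1525*√2405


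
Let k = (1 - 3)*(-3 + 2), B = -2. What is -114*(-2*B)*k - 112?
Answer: -1024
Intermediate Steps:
k = 2 (k = -2*(-1) = 2)
-114*(-2*B)*k - 112 = -114*(-2*(-2))*2 - 112 = -456*2 - 112 = -114*8 - 112 = -912 - 112 = -1024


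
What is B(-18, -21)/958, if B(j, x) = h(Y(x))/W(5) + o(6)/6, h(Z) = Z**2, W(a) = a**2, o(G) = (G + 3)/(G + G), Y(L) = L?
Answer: 3553/191600 ≈ 0.018544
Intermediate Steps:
o(G) = (3 + G)/(2*G) (o(G) = (3 + G)/((2*G)) = (3 + G)*(1/(2*G)) = (3 + G)/(2*G))
B(j, x) = 1/8 + x**2/25 (B(j, x) = x**2/(5**2) + ((1/2)*(3 + 6)/6)/6 = x**2/25 + ((1/2)*(1/6)*9)*(1/6) = x**2*(1/25) + (3/4)*(1/6) = x**2/25 + 1/8 = 1/8 + x**2/25)
B(-18, -21)/958 = (1/8 + (1/25)*(-21)**2)/958 = (1/8 + (1/25)*441)*(1/958) = (1/8 + 441/25)*(1/958) = (3553/200)*(1/958) = 3553/191600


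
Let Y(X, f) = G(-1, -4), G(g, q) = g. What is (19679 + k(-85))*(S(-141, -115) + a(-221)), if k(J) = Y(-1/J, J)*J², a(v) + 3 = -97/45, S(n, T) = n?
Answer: -81909958/45 ≈ -1.8202e+6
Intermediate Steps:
a(v) = -232/45 (a(v) = -3 - 97/45 = -232/45)
Y(X, f) = -1
k(J) = -J²
(19679 + k(-85))*(S(-141, -115) + a(-221)) = (19679 - 1*(-85)²)*(-141 - 232/45) = (19679 - 1*7225)*(-6577/45) = (19679 - 7225)*(-6577/45) = 12454*(-6577/45) = -81909958/45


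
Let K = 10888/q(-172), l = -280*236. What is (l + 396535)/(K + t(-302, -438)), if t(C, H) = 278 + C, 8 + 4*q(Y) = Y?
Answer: -14870475/11968 ≈ -1242.5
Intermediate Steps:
q(Y) = -2 + Y/4
l = -66080
K = -10888/45 (K = 10888/(-2 + (¼)*(-172)) = 10888/(-2 - 43) = 10888/(-45) = 10888*(-1/45) = -10888/45 ≈ -241.96)
(l + 396535)/(K + t(-302, -438)) = (-66080 + 396535)/(-10888/45 + (278 - 302)) = 330455/(-10888/45 - 24) = 330455/(-11968/45) = 330455*(-45/11968) = -14870475/11968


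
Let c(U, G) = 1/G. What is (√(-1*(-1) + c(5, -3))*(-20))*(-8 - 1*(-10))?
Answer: -40*√6/3 ≈ -32.660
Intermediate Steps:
c(U, G) = 1/G
(√(-1*(-1) + c(5, -3))*(-20))*(-8 - 1*(-10)) = (√(-1*(-1) + 1/(-3))*(-20))*(-8 - 1*(-10)) = (√(1 - ⅓)*(-20))*(-8 + 10) = (√(⅔)*(-20))*2 = ((√6/3)*(-20))*2 = -20*√6/3*2 = -40*√6/3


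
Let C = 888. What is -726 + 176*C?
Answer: 155562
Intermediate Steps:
-726 + 176*C = -726 + 176*888 = -726 + 156288 = 155562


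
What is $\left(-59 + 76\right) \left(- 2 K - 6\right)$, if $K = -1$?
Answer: $-68$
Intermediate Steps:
$\left(-59 + 76\right) \left(- 2 K - 6\right) = \left(-59 + 76\right) \left(\left(-2\right) \left(-1\right) - 6\right) = 17 \left(2 - 6\right) = 17 \left(-4\right) = -68$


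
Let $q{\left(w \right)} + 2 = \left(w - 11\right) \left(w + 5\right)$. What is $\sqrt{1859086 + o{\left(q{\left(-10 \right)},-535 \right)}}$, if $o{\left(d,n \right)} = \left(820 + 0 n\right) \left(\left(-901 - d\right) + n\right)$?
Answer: $\sqrt{597106} \approx 772.73$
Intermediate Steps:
$q{\left(w \right)} = -2 + \left(-11 + w\right) \left(5 + w\right)$ ($q{\left(w \right)} = -2 + \left(w - 11\right) \left(w + 5\right) = -2 + \left(-11 + w\right) \left(5 + w\right)$)
$o{\left(d,n \right)} = -738820 - 820 d + 820 n$ ($o{\left(d,n \right)} = \left(820 + 0\right) \left(-901 + n - d\right) = 820 \left(-901 + n - d\right) = -738820 - 820 d + 820 n$)
$\sqrt{1859086 + o{\left(q{\left(-10 \right)},-535 \right)}} = \sqrt{1859086 - \left(1177520 + 820 \left(-57 + \left(-10\right)^{2} - -60\right)\right)} = \sqrt{1859086 - \left(1177520 + 820 \left(-57 + 100 + 60\right)\right)} = \sqrt{1859086 - 1261980} = \sqrt{597106}$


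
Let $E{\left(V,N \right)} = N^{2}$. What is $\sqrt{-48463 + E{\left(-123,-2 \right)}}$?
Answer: $i \sqrt{48459} \approx 220.13 i$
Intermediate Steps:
$\sqrt{-48463 + E{\left(-123,-2 \right)}} = \sqrt{-48463 + \left(-2\right)^{2}} = \sqrt{-48463 + 4} = \sqrt{-48459} = i \sqrt{48459}$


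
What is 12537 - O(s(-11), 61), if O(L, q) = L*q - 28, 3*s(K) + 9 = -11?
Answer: 38915/3 ≈ 12972.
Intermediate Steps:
s(K) = -20/3 (s(K) = -3 + (⅓)*(-11) = -3 - 11/3 = -20/3)
O(L, q) = -28 + L*q
12537 - O(s(-11), 61) = 12537 - (-28 - 20/3*61) = 12537 - (-28 - 1220/3) = 12537 - 1*(-1304/3) = 12537 + 1304/3 = 38915/3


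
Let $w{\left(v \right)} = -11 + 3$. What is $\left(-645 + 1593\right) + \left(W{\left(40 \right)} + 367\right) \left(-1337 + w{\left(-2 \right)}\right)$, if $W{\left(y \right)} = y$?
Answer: $-546467$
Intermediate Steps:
$w{\left(v \right)} = -8$
$\left(-645 + 1593\right) + \left(W{\left(40 \right)} + 367\right) \left(-1337 + w{\left(-2 \right)}\right) = \left(-645 + 1593\right) + \left(40 + 367\right) \left(-1337 - 8\right) = 948 + 407 \left(-1345\right) = 948 - 547415 = -546467$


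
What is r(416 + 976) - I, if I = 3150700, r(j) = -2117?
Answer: -3152817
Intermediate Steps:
r(416 + 976) - I = -2117 - 1*3150700 = -2117 - 3150700 = -3152817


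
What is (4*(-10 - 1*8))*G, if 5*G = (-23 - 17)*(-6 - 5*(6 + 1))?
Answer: -23616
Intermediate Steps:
G = 328 (G = ((-23 - 17)*(-6 - 5*(6 + 1)))/5 = (-40*(-6 - 5*7))/5 = (-40*(-6 - 35))/5 = (-40*(-41))/5 = (1/5)*1640 = 328)
(4*(-10 - 1*8))*G = (4*(-10 - 1*8))*328 = (4*(-10 - 8))*328 = (4*(-18))*328 = -72*328 = -23616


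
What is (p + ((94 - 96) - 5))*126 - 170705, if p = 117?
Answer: -156845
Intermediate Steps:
(p + ((94 - 96) - 5))*126 - 170705 = (117 + ((94 - 96) - 5))*126 - 170705 = (117 + (-2 - 5))*126 - 170705 = (117 - 7)*126 - 170705 = 110*126 - 170705 = 13860 - 170705 = -156845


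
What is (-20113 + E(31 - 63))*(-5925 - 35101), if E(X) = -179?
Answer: 832499592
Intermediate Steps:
(-20113 + E(31 - 63))*(-5925 - 35101) = (-20113 - 179)*(-5925 - 35101) = -20292*(-41026) = 832499592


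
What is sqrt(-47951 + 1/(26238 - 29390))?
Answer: I*sqrt(29774885941)/788 ≈ 218.98*I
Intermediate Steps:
sqrt(-47951 + 1/(26238 - 29390)) = sqrt(-47951 + 1/(-3152)) = sqrt(-47951 - 1/3152) = sqrt(-151141553/3152) = I*sqrt(29774885941)/788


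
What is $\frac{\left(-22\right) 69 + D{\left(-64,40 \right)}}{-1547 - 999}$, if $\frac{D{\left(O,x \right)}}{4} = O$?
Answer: $\frac{887}{1273} \approx 0.69678$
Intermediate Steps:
$D{\left(O,x \right)} = 4 O$
$\frac{\left(-22\right) 69 + D{\left(-64,40 \right)}}{-1547 - 999} = \frac{\left(-22\right) 69 + 4 \left(-64\right)}{-1547 - 999} = \frac{-1518 - 256}{-2546} = \left(-1774\right) \left(- \frac{1}{2546}\right) = \frac{887}{1273}$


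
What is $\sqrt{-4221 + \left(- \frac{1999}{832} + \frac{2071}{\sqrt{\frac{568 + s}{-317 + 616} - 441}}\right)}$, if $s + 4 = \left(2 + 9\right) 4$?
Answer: $\frac{\sqrt{-786926930310155323 - 2940013999936 i \sqrt{39244049}}}{13650104} \approx 0.76046 - 64.992 i$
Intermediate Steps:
$s = 40$ ($s = -4 + \left(2 + 9\right) 4 = -4 + 11 \cdot 4 = -4 + 44 = 40$)
$\sqrt{-4221 + \left(- \frac{1999}{832} + \frac{2071}{\sqrt{\frac{568 + s}{-317 + 616} - 441}}\right)} = \sqrt{-4221 + \left(- \frac{1999}{832} + \frac{2071}{\sqrt{\frac{568 + 40}{-317 + 616} - 441}}\right)} = \sqrt{-4221 + \left(\left(-1999\right) \frac{1}{832} + \frac{2071}{\sqrt{\frac{608}{299} - 441}}\right)} = \sqrt{-4221 - \left(\frac{1999}{832} - \frac{2071}{\sqrt{608 \cdot \frac{1}{299} - 441}}\right)} = \sqrt{-4221 - \left(\frac{1999}{832} - \frac{2071}{\sqrt{\frac{608}{299} - 441}}\right)} = \sqrt{-4221 - \left(\frac{1999}{832} - \frac{2071}{\sqrt{- \frac{131251}{299}}}\right)} = \sqrt{-4221 - \left(\frac{1999}{832} - \frac{2071}{\frac{1}{299} i \sqrt{39244049}}\right)} = \sqrt{-4221 - \left(\frac{1999}{832} - 2071 \left(- \frac{i \sqrt{39244049}}{131251}\right)\right)} = \sqrt{-4221 - \left(\frac{1999}{832} + \frac{2071 i \sqrt{39244049}}{131251}\right)} = \sqrt{- \frac{3513871}{832} - \frac{2071 i \sqrt{39244049}}{131251}}$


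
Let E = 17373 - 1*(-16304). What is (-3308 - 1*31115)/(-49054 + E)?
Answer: 34423/15377 ≈ 2.2386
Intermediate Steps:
E = 33677 (E = 17373 + 16304 = 33677)
(-3308 - 1*31115)/(-49054 + E) = (-3308 - 1*31115)/(-49054 + 33677) = (-3308 - 31115)/(-15377) = -34423*(-1/15377) = 34423/15377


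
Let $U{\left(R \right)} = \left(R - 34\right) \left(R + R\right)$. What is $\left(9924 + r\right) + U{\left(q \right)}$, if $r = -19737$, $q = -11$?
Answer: $-8823$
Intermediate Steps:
$U{\left(R \right)} = 2 R \left(-34 + R\right)$ ($U{\left(R \right)} = \left(-34 + R\right) 2 R = 2 R \left(-34 + R\right)$)
$\left(9924 + r\right) + U{\left(q \right)} = \left(9924 - 19737\right) + 2 \left(-11\right) \left(-34 - 11\right) = -9813 + 2 \left(-11\right) \left(-45\right) = -9813 + 990 = -8823$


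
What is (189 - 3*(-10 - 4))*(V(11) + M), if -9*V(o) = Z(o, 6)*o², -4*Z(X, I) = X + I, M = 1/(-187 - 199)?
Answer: 30567691/2316 ≈ 13198.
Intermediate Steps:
M = -1/386 (M = 1/(-386) = -1/386 ≈ -0.0025907)
Z(X, I) = -I/4 - X/4 (Z(X, I) = -(X + I)/4 = -(I + X)/4 = -I/4 - X/4)
V(o) = -o²*(-3/2 - o/4)/9 (V(o) = -(-¼*6 - o/4)*o²/9 = -(-3/2 - o/4)*o²/9 = -o²*(-3/2 - o/4)/9)
(189 - 3*(-10 - 4))*(V(11) + M) = (189 - 3*(-10 - 4))*((1/36)*11²*(6 + 11) - 1/386) = (189 - 3*(-14))*((1/36)*121*17 - 1/386) = (189 + 42)*(2057/36 - 1/386) = 231*(396983/6948) = 30567691/2316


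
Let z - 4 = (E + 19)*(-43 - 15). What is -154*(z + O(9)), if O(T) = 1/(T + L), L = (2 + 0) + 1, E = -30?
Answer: -593285/6 ≈ -98881.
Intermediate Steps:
L = 3 (L = 2 + 1 = 3)
z = 642 (z = 4 + (-30 + 19)*(-43 - 15) = 4 - 11*(-58) = 4 + 638 = 642)
O(T) = 1/(3 + T) (O(T) = 1/(T + 3) = 1/(3 + T))
-154*(z + O(9)) = -154*(642 + 1/(3 + 9)) = -154*(642 + 1/12) = -154*7705/12 = -593285/6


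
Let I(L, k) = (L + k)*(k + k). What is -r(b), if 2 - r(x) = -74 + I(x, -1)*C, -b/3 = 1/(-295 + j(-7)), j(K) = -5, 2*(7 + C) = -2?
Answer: -2296/25 ≈ -91.840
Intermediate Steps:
I(L, k) = 2*k*(L + k) (I(L, k) = (L + k)*(2*k) = 2*k*(L + k))
C = -8 (C = -7 + (½)*(-2) = -7 - 1 = -8)
b = 1/100 (b = -3/(-295 - 5) = -3/(-300) = -3*(-1/300) = 1/100 ≈ 0.010000)
r(x) = 92 - 16*x (r(x) = 2 - (-74 + (2*(-1)*(x - 1))*(-8)) = 2 - (-74 + (2*(-1)*(-1 + x))*(-8)) = 2 - (-74 + (2 - 2*x)*(-8)) = 2 - (-74 + (-16 + 16*x)) = 2 - (-90 + 16*x) = 2 + (90 - 16*x) = 92 - 16*x)
-r(b) = -(92 - 16*1/100) = -(92 - 4/25) = -1*2296/25 = -2296/25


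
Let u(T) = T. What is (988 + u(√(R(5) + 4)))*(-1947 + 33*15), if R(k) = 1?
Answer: -1434576 - 1452*√5 ≈ -1.4378e+6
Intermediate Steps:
(988 + u(√(R(5) + 4)))*(-1947 + 33*15) = (988 + √(1 + 4))*(-1947 + 33*15) = (988 + √5)*(-1947 + 495) = (988 + √5)*(-1452) = -1434576 - 1452*√5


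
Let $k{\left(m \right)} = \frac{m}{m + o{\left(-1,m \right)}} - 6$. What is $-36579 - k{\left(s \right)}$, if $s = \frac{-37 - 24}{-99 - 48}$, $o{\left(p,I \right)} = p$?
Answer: $- \frac{3145217}{86} \approx -36572.0$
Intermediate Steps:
$s = \frac{61}{147}$ ($s = - \frac{61}{-147} = \left(-61\right) \left(- \frac{1}{147}\right) = \frac{61}{147} \approx 0.41497$)
$k{\left(m \right)} = -6 + \frac{m}{-1 + m}$ ($k{\left(m \right)} = \frac{m}{m - 1} - 6 = \frac{m}{-1 + m} - 6 = -6 + \frac{m}{-1 + m}$)
$-36579 - k{\left(s \right)} = -36579 - \frac{6 - \frac{305}{147}}{-1 + \frac{61}{147}} = -36579 - \frac{6 - \frac{305}{147}}{- \frac{86}{147}} = -36579 - \left(- \frac{147}{86}\right) \frac{577}{147} = -36579 - - \frac{577}{86} = -36579 + \frac{577}{86} = - \frac{3145217}{86}$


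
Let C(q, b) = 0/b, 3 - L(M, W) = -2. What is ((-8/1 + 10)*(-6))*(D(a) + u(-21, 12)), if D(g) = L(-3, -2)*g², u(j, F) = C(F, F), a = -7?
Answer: -2940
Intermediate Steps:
L(M, W) = 5 (L(M, W) = 3 - 1*(-2) = 3 + 2 = 5)
C(q, b) = 0
u(j, F) = 0
D(g) = 5*g²
((-8/1 + 10)*(-6))*(D(a) + u(-21, 12)) = ((-8/1 + 10)*(-6))*(5*(-7)² + 0) = ((-8*1 + 10)*(-6))*(5*49 + 0) = ((-8 + 10)*(-6))*(245 + 0) = (2*(-6))*245 = -12*245 = -2940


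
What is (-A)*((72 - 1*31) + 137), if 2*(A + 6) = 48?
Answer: -3204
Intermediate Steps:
A = 18 (A = -6 + (1/2)*48 = -6 + 24 = 18)
(-A)*((72 - 1*31) + 137) = (-1*18)*((72 - 1*31) + 137) = -18*((72 - 31) + 137) = -18*(41 + 137) = -18*178 = -3204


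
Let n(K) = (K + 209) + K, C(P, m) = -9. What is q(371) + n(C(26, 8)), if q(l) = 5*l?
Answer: 2046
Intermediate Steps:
n(K) = 209 + 2*K (n(K) = (209 + K) + K = 209 + 2*K)
q(371) + n(C(26, 8)) = 5*371 + (209 + 2*(-9)) = 1855 + (209 - 18) = 1855 + 191 = 2046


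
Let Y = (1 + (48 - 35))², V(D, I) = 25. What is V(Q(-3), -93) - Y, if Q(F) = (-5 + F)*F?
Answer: -171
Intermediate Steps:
Q(F) = F*(-5 + F)
Y = 196 (Y = (1 + 13)² = 14² = 196)
V(Q(-3), -93) - Y = 25 - 1*196 = 25 - 196 = -171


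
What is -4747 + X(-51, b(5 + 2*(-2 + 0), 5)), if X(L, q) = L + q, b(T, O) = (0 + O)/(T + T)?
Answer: -9591/2 ≈ -4795.5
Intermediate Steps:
b(T, O) = O/(2*T) (b(T, O) = O/((2*T)) = O*(1/(2*T)) = O/(2*T))
-4747 + X(-51, b(5 + 2*(-2 + 0), 5)) = -4747 + (-51 + (1/2)*5/(5 + 2*(-2 + 0))) = -4747 + (-51 + (1/2)*5/(5 + 2*(-2))) = -4747 + (-51 + (1/2)*5/(5 - 4)) = -4747 + (-51 + (1/2)*5/1) = -4747 + (-51 + (1/2)*5*1) = -4747 + (-51 + 5/2) = -4747 - 97/2 = -9591/2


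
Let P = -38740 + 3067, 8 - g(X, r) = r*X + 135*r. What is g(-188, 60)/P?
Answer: -3188/35673 ≈ -0.089367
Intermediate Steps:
g(X, r) = 8 - 135*r - X*r (g(X, r) = 8 - (r*X + 135*r) = 8 - (X*r + 135*r) = 8 - (135*r + X*r) = 8 + (-135*r - X*r) = 8 - 135*r - X*r)
P = -35673
g(-188, 60)/P = (8 - 135*60 - 1*(-188)*60)/(-35673) = (8 - 8100 + 11280)*(-1/35673) = 3188*(-1/35673) = -3188/35673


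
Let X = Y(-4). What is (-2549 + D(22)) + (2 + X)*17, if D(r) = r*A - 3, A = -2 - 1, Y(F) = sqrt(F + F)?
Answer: -2584 + 34*I*sqrt(2) ≈ -2584.0 + 48.083*I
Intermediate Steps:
Y(F) = sqrt(2)*sqrt(F) (Y(F) = sqrt(2*F) = sqrt(2)*sqrt(F))
X = 2*I*sqrt(2) (X = sqrt(2)*sqrt(-4) = sqrt(2)*(2*I) = 2*I*sqrt(2) ≈ 2.8284*I)
A = -3
D(r) = -3 - 3*r (D(r) = r*(-3) - 3 = -3*r - 3 = -3 - 3*r)
(-2549 + D(22)) + (2 + X)*17 = (-2549 + (-3 - 3*22)) + (2 + 2*I*sqrt(2))*17 = (-2549 + (-3 - 66)) + (34 + 34*I*sqrt(2)) = (-2549 - 69) + (34 + 34*I*sqrt(2)) = -2618 + (34 + 34*I*sqrt(2)) = -2584 + 34*I*sqrt(2)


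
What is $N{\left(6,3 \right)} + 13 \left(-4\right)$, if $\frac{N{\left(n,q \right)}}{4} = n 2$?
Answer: $-4$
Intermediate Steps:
$N{\left(n,q \right)} = 8 n$ ($N{\left(n,q \right)} = 4 n 2 = 4 \cdot 2 n = 8 n$)
$N{\left(6,3 \right)} + 13 \left(-4\right) = 8 \cdot 6 + 13 \left(-4\right) = 48 - 52 = -4$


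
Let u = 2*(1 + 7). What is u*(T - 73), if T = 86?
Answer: 208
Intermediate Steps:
u = 16 (u = 2*8 = 16)
u*(T - 73) = 16*(86 - 73) = 16*13 = 208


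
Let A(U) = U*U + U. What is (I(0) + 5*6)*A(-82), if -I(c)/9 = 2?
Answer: 79704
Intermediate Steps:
I(c) = -18 (I(c) = -9*2 = -18)
A(U) = U + U² (A(U) = U² + U = U + U²)
(I(0) + 5*6)*A(-82) = (-18 + 5*6)*(-82*(1 - 82)) = (-18 + 30)*(-82*(-81)) = 12*6642 = 79704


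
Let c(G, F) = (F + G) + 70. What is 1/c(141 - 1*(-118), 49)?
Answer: 1/378 ≈ 0.0026455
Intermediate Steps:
c(G, F) = 70 + F + G
1/c(141 - 1*(-118), 49) = 1/(70 + 49 + (141 - 1*(-118))) = 1/(70 + 49 + (141 + 118)) = 1/(70 + 49 + 259) = 1/378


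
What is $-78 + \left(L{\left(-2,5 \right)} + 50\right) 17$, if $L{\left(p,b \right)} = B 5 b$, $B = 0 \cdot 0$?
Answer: $772$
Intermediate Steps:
$B = 0$
$L{\left(p,b \right)} = 0$ ($L{\left(p,b \right)} = 0 \cdot 5 b = 0 b = 0$)
$-78 + \left(L{\left(-2,5 \right)} + 50\right) 17 = -78 + \left(0 + 50\right) 17 = -78 + 50 \cdot 17 = -78 + 850 = 772$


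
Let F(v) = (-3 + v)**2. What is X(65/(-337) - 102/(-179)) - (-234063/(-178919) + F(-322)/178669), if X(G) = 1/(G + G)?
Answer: -832976570861563/1453807905766658 ≈ -0.57296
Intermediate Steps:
X(G) = 1/(2*G)
X(65/(-337) - 102/(-179)) - (-234063/(-178919) + F(-322)/178669) = 1/(2*(65/(-337) - 102/(-179))) - (-234063/(-178919) + (-3 - 322)**2/178669) = 1/(2*(65*(-1/337) - 102*(-1/179))) - (-234063*(-1/178919) + (-325)**2*(1/178669)) = 1/(2*(-65/337 + 102/179)) - (234063/178919 + 105625*(1/178669)) = 1/(2*(22739/60323)) - (234063/178919 + 105625/178669) = (1/2)*(60323/22739) - 1*60718121522/31967278811 = 60323/45478 - 60718121522/31967278811 = -832976570861563/1453807905766658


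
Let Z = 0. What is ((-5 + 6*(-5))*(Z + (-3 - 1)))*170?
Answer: 23800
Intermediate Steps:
((-5 + 6*(-5))*(Z + (-3 - 1)))*170 = ((-5 + 6*(-5))*(0 + (-3 - 1)))*170 = ((-5 - 30)*(0 - 4))*170 = -35*(-4)*170 = 140*170 = 23800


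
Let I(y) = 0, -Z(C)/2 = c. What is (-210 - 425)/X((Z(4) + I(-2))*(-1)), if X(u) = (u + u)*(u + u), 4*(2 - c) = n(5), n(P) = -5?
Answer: -635/169 ≈ -3.7574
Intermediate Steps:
c = 13/4 (c = 2 - ¼*(-5) = 2 + 5/4 = 13/4 ≈ 3.2500)
Z(C) = -13/2 (Z(C) = -2*13/4 = -13/2)
X(u) = 4*u² (X(u) = (2*u)*(2*u) = 4*u²)
(-210 - 425)/X((Z(4) + I(-2))*(-1)) = (-210 - 425)/((4*((-13/2 + 0)*(-1))²)) = -635/(4*(-13/2*(-1))²) = -635/(4*(13/2)²) = -635/(4*(169/4)) = -635/169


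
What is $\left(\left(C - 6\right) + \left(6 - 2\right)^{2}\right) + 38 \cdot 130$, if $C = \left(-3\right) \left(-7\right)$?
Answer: $4971$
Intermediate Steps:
$C = 21$
$\left(\left(C - 6\right) + \left(6 - 2\right)^{2}\right) + 38 \cdot 130 = \left(\left(21 - 6\right) + \left(6 - 2\right)^{2}\right) + 38 \cdot 130 = \left(15 + 4^{2}\right) + 4940 = \left(15 + 16\right) + 4940 = 31 + 4940 = 4971$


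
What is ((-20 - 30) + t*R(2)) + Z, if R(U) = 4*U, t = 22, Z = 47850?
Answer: 47976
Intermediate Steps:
((-20 - 30) + t*R(2)) + Z = ((-20 - 30) + 22*(4*2)) + 47850 = (-50 + 22*8) + 47850 = (-50 + 176) + 47850 = 126 + 47850 = 47976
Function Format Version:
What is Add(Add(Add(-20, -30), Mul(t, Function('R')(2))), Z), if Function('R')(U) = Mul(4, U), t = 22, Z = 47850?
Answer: 47976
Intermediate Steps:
Add(Add(Add(-20, -30), Mul(t, Function('R')(2))), Z) = Add(Add(Add(-20, -30), Mul(22, Mul(4, 2))), 47850) = Add(Add(-50, Mul(22, 8)), 47850) = Add(Add(-50, 176), 47850) = Add(126, 47850) = 47976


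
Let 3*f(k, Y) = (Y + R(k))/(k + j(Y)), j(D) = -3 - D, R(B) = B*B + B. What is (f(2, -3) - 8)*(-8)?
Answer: 60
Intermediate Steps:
R(B) = B + B² (R(B) = B² + B = B + B²)
f(k, Y) = (Y + k*(1 + k))/(3*(-3 + k - Y)) (f(k, Y) = ((Y + k*(1 + k))/(k + (-3 - Y)))/3 = ((Y + k*(1 + k))/(-3 + k - Y))/3 = (Y + k*(1 + k))/(3*(-3 + k - Y)))
(f(2, -3) - 8)*(-8) = ((-3 + 2 + 2²)/(3*(-3 + 2 - 1*(-3))) - 8)*(-8) = ((-3 + 2 + 4)/(3*(-3 + 2 + 3)) - 8)*(-8) = ((⅓)*3/2 - 8)*(-8) = ((⅓)*(½)*3 - 8)*(-8) = (½ - 8)*(-8) = -15/2*(-8) = 60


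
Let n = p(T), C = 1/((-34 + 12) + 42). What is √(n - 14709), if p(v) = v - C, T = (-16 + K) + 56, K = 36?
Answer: I*√1463305/10 ≈ 120.97*I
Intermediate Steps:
C = 1/20 (C = 1/(-22 + 42) = 1/20 ≈ 0.050000)
T = 76 (T = (-16 + 36) + 56 = 20 + 56 = 76)
p(v) = -1/20 + v (p(v) = v - 1*1/20 = v - 1/20 = -1/20 + v)
n = 1519/20 (n = -1/20 + 76 = 1519/20 ≈ 75.950)
√(n - 14709) = √(1519/20 - 14709) = √(-292661/20) = I*√1463305/10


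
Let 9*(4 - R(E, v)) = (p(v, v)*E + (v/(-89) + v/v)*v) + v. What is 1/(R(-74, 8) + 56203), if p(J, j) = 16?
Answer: 267/15041941 ≈ 1.7750e-5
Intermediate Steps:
R(E, v) = 4 - 16*E/9 - v/9 - v*(1 - v/89)/9 (R(E, v) = 4 - ((16*E + (v/(-89) + v/v)*v) + v)/9 = 4 - ((16*E + (v*(-1/89) + 1)*v) + v)/9 = 4 - ((16*E + (-v/89 + 1)*v) + v)/9 = 4 - ((16*E + (1 - v/89)*v) + v)/9 = 4 - ((16*E + v*(1 - v/89)) + v)/9 = 4 - (v + 16*E + v*(1 - v/89))/9 = 4 + (-16*E/9 - v/9 - v*(1 - v/89)/9) = 4 - 16*E/9 - v/9 - v*(1 - v/89)/9)
1/(R(-74, 8) + 56203) = 1/((4 - 16/9*(-74) - 2/9*8 + (1/801)*8²) + 56203) = 1/((4 + 1184/9 - 16/9 + (1/801)*64) + 56203) = 1/((4 + 1184/9 - 16/9 + 64/801) + 56203) = 1/(35740/267 + 56203) = 1/(15041941/267) = 267/15041941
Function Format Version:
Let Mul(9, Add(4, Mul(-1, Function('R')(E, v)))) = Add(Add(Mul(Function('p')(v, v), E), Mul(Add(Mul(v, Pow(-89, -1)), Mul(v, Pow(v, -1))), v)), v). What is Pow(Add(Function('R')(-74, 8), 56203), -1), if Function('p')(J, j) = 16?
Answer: Rational(267, 15041941) ≈ 1.7750e-5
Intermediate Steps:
Function('R')(E, v) = Add(4, Mul(Rational(-16, 9), E), Mul(Rational(-1, 9), v), Mul(Rational(-1, 9), v, Add(1, Mul(Rational(-1, 89), v)))) (Function('R')(E, v) = Add(4, Mul(Rational(-1, 9), Add(Add(Mul(16, E), Mul(Add(Mul(v, Pow(-89, -1)), Mul(v, Pow(v, -1))), v)), v))) = Add(4, Mul(Rational(-1, 9), Add(Add(Mul(16, E), Mul(Add(Mul(v, Rational(-1, 89)), 1), v)), v))) = Add(4, Mul(Rational(-1, 9), Add(Add(Mul(16, E), Mul(Add(Mul(Rational(-1, 89), v), 1), v)), v))) = Add(4, Mul(Rational(-1, 9), Add(Add(Mul(16, E), Mul(Add(1, Mul(Rational(-1, 89), v)), v)), v))) = Add(4, Mul(Rational(-1, 9), Add(Add(Mul(16, E), Mul(v, Add(1, Mul(Rational(-1, 89), v)))), v))) = Add(4, Mul(Rational(-1, 9), Add(v, Mul(16, E), Mul(v, Add(1, Mul(Rational(-1, 89), v)))))) = Add(4, Add(Mul(Rational(-16, 9), E), Mul(Rational(-1, 9), v), Mul(Rational(-1, 9), v, Add(1, Mul(Rational(-1, 89), v))))) = Add(4, Mul(Rational(-16, 9), E), Mul(Rational(-1, 9), v), Mul(Rational(-1, 9), v, Add(1, Mul(Rational(-1, 89), v)))))
Pow(Add(Function('R')(-74, 8), 56203), -1) = Pow(Add(Add(4, Mul(Rational(-16, 9), -74), Mul(Rational(-2, 9), 8), Mul(Rational(1, 801), Pow(8, 2))), 56203), -1) = Pow(Add(Add(4, Rational(1184, 9), Rational(-16, 9), Mul(Rational(1, 801), 64)), 56203), -1) = Pow(Add(Add(4, Rational(1184, 9), Rational(-16, 9), Rational(64, 801)), 56203), -1) = Pow(Add(Rational(35740, 267), 56203), -1) = Pow(Rational(15041941, 267), -1) = Rational(267, 15041941)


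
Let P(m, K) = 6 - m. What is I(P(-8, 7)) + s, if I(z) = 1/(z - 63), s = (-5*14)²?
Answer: 240099/49 ≈ 4900.0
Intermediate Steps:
s = 4900 (s = (-70)² = 4900)
I(z) = 1/(-63 + z)
I(P(-8, 7)) + s = 1/(-63 + (6 - 1*(-8))) + 4900 = 1/(-63 + (6 + 8)) + 4900 = 1/(-63 + 14) + 4900 = 1/(-49) + 4900 = -1/49 + 4900 = 240099/49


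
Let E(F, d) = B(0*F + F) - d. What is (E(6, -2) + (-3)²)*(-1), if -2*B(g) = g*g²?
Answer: 97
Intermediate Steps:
B(g) = -g³/2 (B(g) = -g*g²/2 = -g³/2)
E(F, d) = -d - F³/2 (E(F, d) = -(0*F + F)³/2 - d = -(0 + F)³/2 - d = -F³/2 - d = -d - F³/2)
(E(6, -2) + (-3)²)*(-1) = ((-1*(-2) - ½*6³) + (-3)²)*(-1) = ((2 - ½*216) + 9)*(-1) = ((2 - 108) + 9)*(-1) = (-106 + 9)*(-1) = -97*(-1) = 97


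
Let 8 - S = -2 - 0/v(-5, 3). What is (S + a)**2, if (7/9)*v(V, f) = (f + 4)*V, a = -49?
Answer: 1521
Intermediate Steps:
v(V, f) = 9*V*(4 + f)/7 (v(V, f) = 9*((f + 4)*V)/7 = 9*((4 + f)*V)/7 = 9*(V*(4 + f))/7 = 9*V*(4 + f)/7)
S = 10 (S = 8 - (-2 - 0/((9/7)*(-5)*(4 + 3))) = 8 - (-2 - 0/((9/7)*(-5)*7)) = 8 - (-2 - 0/(-45)) = 8 - (-2 - 0*(-1)/45) = 8 - (-2 - 1*0) = 8 - (-2 + 0) = 8 - 1*(-2) = 8 + 2 = 10)
(S + a)**2 = (10 - 49)**2 = (-39)**2 = 1521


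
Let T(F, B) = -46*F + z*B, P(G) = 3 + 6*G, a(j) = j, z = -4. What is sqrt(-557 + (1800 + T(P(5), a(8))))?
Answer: I*sqrt(307) ≈ 17.521*I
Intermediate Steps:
T(F, B) = -46*F - 4*B
sqrt(-557 + (1800 + T(P(5), a(8)))) = sqrt(-557 + (1800 + (-46*(3 + 6*5) - 4*8))) = sqrt(-557 + (1800 + (-46*(3 + 30) - 32))) = sqrt(-557 + (1800 + (-46*33 - 32))) = sqrt(-557 + (1800 + (-1518 - 32))) = sqrt(-557 + (1800 - 1550)) = sqrt(-557 + 250) = sqrt(-307) = I*sqrt(307)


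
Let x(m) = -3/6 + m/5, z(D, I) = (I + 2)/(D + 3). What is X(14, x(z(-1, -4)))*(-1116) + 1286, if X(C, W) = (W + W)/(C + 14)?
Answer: 6709/5 ≈ 1341.8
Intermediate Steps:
z(D, I) = (2 + I)/(3 + D)
x(m) = -½ + m/5 (x(m) = -3*⅙ + m*(⅕) = -½ + m/5)
X(C, W) = 2*W/(14 + C) (X(C, W) = (2*W)/(14 + C) = 2*W/(14 + C))
X(14, x(z(-1, -4)))*(-1116) + 1286 = (2*(-½ + ((2 - 4)/(3 - 1))/5)/(14 + 14))*(-1116) + 1286 = (2*(-½ + (-2/2)/5)/28)*(-1116) + 1286 = (2*(-½ + ((½)*(-2))/5)*(1/28))*(-1116) + 1286 = (2*(-½ + (⅕)*(-1))*(1/28))*(-1116) + 1286 = (2*(-½ - ⅕)*(1/28))*(-1116) + 1286 = (2*(-7/10)*(1/28))*(-1116) + 1286 = -1/20*(-1116) + 1286 = 279/5 + 1286 = 6709/5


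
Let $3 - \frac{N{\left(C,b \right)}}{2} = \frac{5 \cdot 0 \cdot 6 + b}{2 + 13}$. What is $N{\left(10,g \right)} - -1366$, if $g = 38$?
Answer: $\frac{20504}{15} \approx 1366.9$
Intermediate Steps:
$N{\left(C,b \right)} = 6 - \frac{2 b}{15}$ ($N{\left(C,b \right)} = 6 - 2 \frac{5 \cdot 0 \cdot 6 + b}{2 + 13} = 6 - 2 \frac{0 \cdot 6 + b}{15} = 6 - 2 \left(0 + b\right) \frac{1}{15} = 6 - 2 b \frac{1}{15} = 6 - 2 \frac{b}{15} = 6 - \frac{2 b}{15}$)
$N{\left(10,g \right)} - -1366 = \left(6 - \frac{76}{15}\right) - -1366 = \left(6 - \frac{76}{15}\right) + 1366 = \frac{14}{15} + 1366 = \frac{20504}{15}$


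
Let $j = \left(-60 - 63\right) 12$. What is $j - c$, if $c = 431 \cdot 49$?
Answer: $-22595$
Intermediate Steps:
$j = -1476$ ($j = \left(-123\right) 12 = -1476$)
$c = 21119$
$j - c = -1476 - 21119 = -22595$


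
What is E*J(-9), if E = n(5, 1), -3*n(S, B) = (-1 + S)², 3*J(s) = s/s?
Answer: -16/9 ≈ -1.7778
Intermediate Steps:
J(s) = ⅓ (J(s) = (s/s)/3 = (⅓)*1 = ⅓)
n(S, B) = -(-1 + S)²/3
E = -16/3 (E = -(-1 + 5)²/3 = -⅓*4² = -⅓*16 = -16/3 ≈ -5.3333)
E*J(-9) = -16/3*⅓ = -16/9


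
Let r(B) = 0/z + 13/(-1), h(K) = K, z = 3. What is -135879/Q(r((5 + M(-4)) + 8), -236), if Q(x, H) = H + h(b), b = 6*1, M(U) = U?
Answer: 135879/230 ≈ 590.78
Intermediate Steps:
b = 6
r(B) = -13 (r(B) = 0/3 + 13/(-1) = 0*(⅓) + 13*(-1) = 0 - 13 = -13)
Q(x, H) = 6 + H (Q(x, H) = H + 6 = 6 + H)
-135879/Q(r((5 + M(-4)) + 8), -236) = -135879/(6 - 236) = -135879/(-230) = -135879*(-1/230) = 135879/230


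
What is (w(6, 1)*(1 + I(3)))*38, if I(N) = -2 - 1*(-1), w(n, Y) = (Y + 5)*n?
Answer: 0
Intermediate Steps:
w(n, Y) = n*(5 + Y) (w(n, Y) = (5 + Y)*n = n*(5 + Y))
I(N) = -1 (I(N) = -2 + 1 = -1)
(w(6, 1)*(1 + I(3)))*38 = ((6*(5 + 1))*(1 - 1))*38 = ((6*6)*0)*38 = (36*0)*38 = 0*38 = 0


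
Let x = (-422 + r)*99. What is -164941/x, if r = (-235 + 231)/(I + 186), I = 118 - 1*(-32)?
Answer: 4618348/1169817 ≈ 3.9479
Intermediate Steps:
I = 150 (I = 118 + 32 = 150)
r = -1/84 (r = (-235 + 231)/(150 + 186) = -4/336 = -4*1/336 = -1/84 ≈ -0.011905)
x = -1169817/28 (x = (-422 - 1/84)*99 = -35449/84*99 = -1169817/28 ≈ -41779.)
-164941/x = -164941/(-1169817/28) = -164941*(-28/1169817) = 4618348/1169817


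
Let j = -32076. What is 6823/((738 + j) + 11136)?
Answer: -6823/20202 ≈ -0.33774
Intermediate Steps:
6823/((738 + j) + 11136) = 6823/((738 - 32076) + 11136) = 6823/(-31338 + 11136) = 6823/(-20202) = 6823*(-1/20202) = -6823/20202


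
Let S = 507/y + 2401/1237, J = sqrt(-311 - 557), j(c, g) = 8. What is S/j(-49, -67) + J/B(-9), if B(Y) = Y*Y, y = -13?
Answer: -22921/4948 + 2*I*sqrt(217)/81 ≈ -4.6324 + 0.36373*I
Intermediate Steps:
J = 2*I*sqrt(217) (J = sqrt(-868) = 2*I*sqrt(217) ≈ 29.462*I)
B(Y) = Y**2
S = -45842/1237 (S = 507/(-13) + 2401/1237 = 507*(-1/13) + 2401*(1/1237) = -39 + 2401/1237 = -45842/1237 ≈ -37.059)
S/j(-49, -67) + J/B(-9) = -45842/1237/8 + (2*I*sqrt(217))/((-9)**2) = -45842/1237*1/8 + (2*I*sqrt(217))/81 = -22921/4948 + (2*I*sqrt(217))*(1/81) = -22921/4948 + 2*I*sqrt(217)/81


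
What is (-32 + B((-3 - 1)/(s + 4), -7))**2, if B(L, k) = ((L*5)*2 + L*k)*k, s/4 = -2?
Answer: 2809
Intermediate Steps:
s = -8 (s = 4*(-2) = -8)
B(L, k) = k*(10*L + L*k) (B(L, k) = ((5*L)*2 + L*k)*k = (10*L + L*k)*k = k*(10*L + L*k))
(-32 + B((-3 - 1)/(s + 4), -7))**2 = (-32 + ((-3 - 1)/(-8 + 4))*(-7)*(10 - 7))**2 = (-32 - 4/(-4)*(-7)*3)**2 = (-32 - 4*(-1/4)*(-7)*3)**2 = (-32 + 1*(-7)*3)**2 = (-32 - 21)**2 = (-53)**2 = 2809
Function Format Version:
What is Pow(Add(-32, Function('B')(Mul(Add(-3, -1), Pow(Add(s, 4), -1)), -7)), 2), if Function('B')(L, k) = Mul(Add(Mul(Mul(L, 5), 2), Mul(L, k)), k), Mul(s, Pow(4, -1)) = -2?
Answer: 2809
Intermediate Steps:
s = -8 (s = Mul(4, -2) = -8)
Function('B')(L, k) = Mul(k, Add(Mul(10, L), Mul(L, k))) (Function('B')(L, k) = Mul(Add(Mul(Mul(5, L), 2), Mul(L, k)), k) = Mul(Add(Mul(10, L), Mul(L, k)), k) = Mul(k, Add(Mul(10, L), Mul(L, k))))
Pow(Add(-32, Function('B')(Mul(Add(-3, -1), Pow(Add(s, 4), -1)), -7)), 2) = Pow(Add(-32, Mul(Mul(Add(-3, -1), Pow(Add(-8, 4), -1)), -7, Add(10, -7))), 2) = Pow(Add(-32, Mul(Mul(-4, Pow(-4, -1)), -7, 3)), 2) = Pow(Add(-32, Mul(Mul(-4, Rational(-1, 4)), -7, 3)), 2) = Pow(Add(-32, Mul(1, -7, 3)), 2) = Pow(Add(-32, -21), 2) = Pow(-53, 2) = 2809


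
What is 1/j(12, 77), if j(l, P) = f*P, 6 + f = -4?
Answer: -1/770 ≈ -0.0012987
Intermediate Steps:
f = -10 (f = -6 - 4 = -10)
j(l, P) = -10*P
1/j(12, 77) = 1/(-10*77) = 1/(-770) = -1/770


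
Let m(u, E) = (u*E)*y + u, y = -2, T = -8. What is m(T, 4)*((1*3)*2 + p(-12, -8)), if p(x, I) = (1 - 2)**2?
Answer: 392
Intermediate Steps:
p(x, I) = 1 (p(x, I) = (-1)**2 = 1)
m(u, E) = u - 2*E*u (m(u, E) = (u*E)*(-2) + u = (E*u)*(-2) + u = -2*E*u + u = u - 2*E*u)
m(T, 4)*((1*3)*2 + p(-12, -8)) = (-8*(1 - 2*4))*((1*3)*2 + 1) = (-8*(1 - 8))*(3*2 + 1) = (-8*(-7))*(6 + 1) = 56*7 = 392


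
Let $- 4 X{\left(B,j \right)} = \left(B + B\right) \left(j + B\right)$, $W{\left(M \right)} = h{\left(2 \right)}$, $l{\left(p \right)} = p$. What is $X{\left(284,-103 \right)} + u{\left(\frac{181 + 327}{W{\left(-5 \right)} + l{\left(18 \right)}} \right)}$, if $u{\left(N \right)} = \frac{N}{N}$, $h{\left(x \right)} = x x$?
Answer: $-25701$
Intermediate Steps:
$h{\left(x \right)} = x^{2}$
$W{\left(M \right)} = 4$ ($W{\left(M \right)} = 2^{2} = 4$)
$X{\left(B,j \right)} = - \frac{B \left(B + j\right)}{2}$ ($X{\left(B,j \right)} = - \frac{\left(B + B\right) \left(j + B\right)}{4} = - \frac{2 B \left(B + j\right)}{4} = - \frac{B \left(B + j\right)}{2}$)
$u{\left(N \right)} = 1$
$X{\left(284,-103 \right)} + u{\left(\frac{181 + 327}{W{\left(-5 \right)} + l{\left(18 \right)}} \right)} = \left(- \frac{1}{2}\right) 284 \left(284 - 103\right) + 1 = \left(- \frac{1}{2}\right) 284 \cdot 181 + 1 = -25702 + 1 = -25701$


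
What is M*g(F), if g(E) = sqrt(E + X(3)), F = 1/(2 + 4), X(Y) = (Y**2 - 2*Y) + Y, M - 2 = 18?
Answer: 10*sqrt(222)/3 ≈ 49.666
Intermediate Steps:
M = 20 (M = 2 + 18 = 20)
X(Y) = Y**2 - Y
F = 1/6 ≈ 0.16667
g(E) = sqrt(6 + E) (g(E) = sqrt(E + 3*(-1 + 3)) = sqrt(E + 3*2) = sqrt(E + 6) = sqrt(6 + E))
M*g(F) = 20*sqrt(6 + 1/6) = 20*sqrt(37/6) = 20*(sqrt(222)/6) = 10*sqrt(222)/3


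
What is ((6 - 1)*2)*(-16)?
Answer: -160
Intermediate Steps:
((6 - 1)*2)*(-16) = (5*2)*(-16) = 10*(-16) = -160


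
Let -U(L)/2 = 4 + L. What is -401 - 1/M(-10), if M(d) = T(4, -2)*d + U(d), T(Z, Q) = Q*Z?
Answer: -36893/92 ≈ -401.01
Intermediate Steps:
U(L) = -8 - 2*L (U(L) = -2*(4 + L) = -8 - 2*L)
M(d) = -8 - 10*d (M(d) = (-2*4)*d + (-8 - 2*d) = -8*d + (-8 - 2*d) = -8 - 10*d)
-401 - 1/M(-10) = -401 - 1/(-8 - 10*(-10)) = -401 - 1/(-8 + 100) = -401 - 1/92 = -36893/92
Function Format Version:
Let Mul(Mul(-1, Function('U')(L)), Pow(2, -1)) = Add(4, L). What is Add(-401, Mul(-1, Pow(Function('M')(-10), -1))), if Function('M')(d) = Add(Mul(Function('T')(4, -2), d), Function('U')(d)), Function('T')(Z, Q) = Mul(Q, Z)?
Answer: Rational(-36893, 92) ≈ -401.01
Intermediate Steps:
Function('U')(L) = Add(-8, Mul(-2, L)) (Function('U')(L) = Mul(-2, Add(4, L)) = Add(-8, Mul(-2, L)))
Function('M')(d) = Add(-8, Mul(-10, d)) (Function('M')(d) = Add(Mul(Mul(-2, 4), d), Add(-8, Mul(-2, d))) = Add(Mul(-8, d), Add(-8, Mul(-2, d))) = Add(-8, Mul(-10, d)))
Add(-401, Mul(-1, Pow(Function('M')(-10), -1))) = Add(-401, Mul(-1, Pow(Add(-8, Mul(-10, -10)), -1))) = Add(-401, Mul(-1, Pow(Add(-8, 100), -1))) = Add(-401, Mul(-1, Pow(92, -1))) = Add(-401, Mul(-1, Rational(1, 92))) = Add(-401, Rational(-1, 92)) = Rational(-36893, 92)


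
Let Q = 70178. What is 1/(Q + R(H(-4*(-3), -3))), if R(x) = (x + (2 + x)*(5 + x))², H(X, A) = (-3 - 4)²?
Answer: 1/7926987 ≈ 1.2615e-7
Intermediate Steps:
H(X, A) = 49 (H(X, A) = (-7)² = 49)
1/(Q + R(H(-4*(-3), -3))) = 1/(70178 + (10 + 49² + 8*49)²) = 1/(70178 + (10 + 2401 + 392)²) = 1/(70178 + 2803²) = 1/(70178 + 7856809) = 1/7926987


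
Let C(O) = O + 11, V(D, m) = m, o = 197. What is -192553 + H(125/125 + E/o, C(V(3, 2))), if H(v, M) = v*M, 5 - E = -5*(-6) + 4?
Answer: -37930757/197 ≈ -1.9254e+5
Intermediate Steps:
E = -29 (E = 5 - (-5*(-6) + 4) = 5 - (30 + 4) = 5 - 1*34 = 5 - 34 = -29)
C(O) = 11 + O
H(v, M) = M*v
-192553 + H(125/125 + E/o, C(V(3, 2))) = -192553 + (11 + 2)*(125/125 - 29/197) = -192553 + 13*(125*(1/125) - 29*1/197) = -192553 + 13*(1 - 29/197) = -192553 + 13*(168/197) = -192553 + 2184/197 = -37930757/197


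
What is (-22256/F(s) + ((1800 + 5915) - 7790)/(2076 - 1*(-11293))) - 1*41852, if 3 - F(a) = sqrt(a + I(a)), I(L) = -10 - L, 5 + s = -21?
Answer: -11523491189/254011 - 22256*I*sqrt(10)/19 ≈ -45366.0 - 3704.2*I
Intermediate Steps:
s = -26 (s = -5 - 21 = -26)
F(a) = 3 - I*sqrt(10) (F(a) = 3 - sqrt(a + (-10 - a)) = 3 - sqrt(-10) = 3 - I*sqrt(10))
(-22256/F(s) + ((1800 + 5915) - 7790)/(2076 - 1*(-11293))) - 1*41852 = (-22256/(3 - I*sqrt(10)) + ((1800 + 5915) - 7790)/(2076 - 1*(-11293))) - 1*41852 = (-22256/(3 - I*sqrt(10)) + (7715 - 7790)/(2076 + 11293)) - 41852 = (-22256/(3 - I*sqrt(10)) - 75/13369) - 41852 = (-75/13369 - 22256/(3 - I*sqrt(10))) - 41852 = -559519463/13369 - 22256/(3 - I*sqrt(10))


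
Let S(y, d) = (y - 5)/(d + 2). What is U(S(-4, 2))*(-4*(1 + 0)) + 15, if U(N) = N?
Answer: 24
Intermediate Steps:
S(y, d) = (-5 + y)/(2 + d)
U(S(-4, 2))*(-4*(1 + 0)) + 15 = ((-5 - 4)/(2 + 2))*(-4*(1 + 0)) + 15 = (-9/4)*(-4*1) + 15 = ((¼)*(-9))*(-4) + 15 = -9/4*(-4) + 15 = 9 + 15 = 24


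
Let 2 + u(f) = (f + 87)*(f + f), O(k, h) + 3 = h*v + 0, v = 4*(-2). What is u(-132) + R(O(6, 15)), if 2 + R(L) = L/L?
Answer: 11877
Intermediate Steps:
v = -8
O(k, h) = -3 - 8*h (O(k, h) = -3 + (h*(-8) + 0) = -3 + (-8*h + 0) = -3 - 8*h)
u(f) = -2 + 2*f*(87 + f) (u(f) = -2 + (f + 87)*(f + f) = -2 + (87 + f)*(2*f) = -2 + 2*f*(87 + f))
R(L) = -1 (R(L) = -2 + L/L = -2 + 1 = -1)
u(-132) + R(O(6, 15)) = (-2 + 2*(-132)² + 174*(-132)) - 1 = (-2 + 2*17424 - 22968) - 1 = (-2 + 34848 - 22968) - 1 = 11878 - 1 = 11877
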